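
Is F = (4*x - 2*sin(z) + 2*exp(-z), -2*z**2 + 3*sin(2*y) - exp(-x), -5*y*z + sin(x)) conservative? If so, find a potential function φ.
No, ∇×F = (-z, -cos(x) - 2*cos(z) - 2*exp(-z), exp(-x)) ≠ 0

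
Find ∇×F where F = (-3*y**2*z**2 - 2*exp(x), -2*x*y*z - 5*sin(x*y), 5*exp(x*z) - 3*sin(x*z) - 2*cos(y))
(2*x*y + 2*sin(y), z*(-6*y**2 - 5*exp(x*z) + 3*cos(x*z)), y*(6*z**2 - 2*z - 5*cos(x*y)))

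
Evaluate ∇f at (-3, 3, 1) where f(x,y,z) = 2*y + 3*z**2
(0, 2, 6)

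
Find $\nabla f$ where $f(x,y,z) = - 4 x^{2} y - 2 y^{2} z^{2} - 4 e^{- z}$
(-8*x*y, -4*x**2 - 4*y*z**2, -4*y**2*z + 4*exp(-z))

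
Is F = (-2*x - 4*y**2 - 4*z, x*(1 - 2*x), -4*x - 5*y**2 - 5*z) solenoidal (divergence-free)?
No, ∇·F = -7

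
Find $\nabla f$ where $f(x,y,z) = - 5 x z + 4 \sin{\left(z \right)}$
(-5*z, 0, -5*x + 4*cos(z))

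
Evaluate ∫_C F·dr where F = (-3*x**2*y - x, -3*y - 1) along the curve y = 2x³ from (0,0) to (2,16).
-466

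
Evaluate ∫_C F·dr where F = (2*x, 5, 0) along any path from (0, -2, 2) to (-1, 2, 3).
21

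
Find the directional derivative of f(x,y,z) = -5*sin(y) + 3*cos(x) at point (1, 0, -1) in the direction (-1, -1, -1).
sqrt(3)*(sin(1) + 5/3)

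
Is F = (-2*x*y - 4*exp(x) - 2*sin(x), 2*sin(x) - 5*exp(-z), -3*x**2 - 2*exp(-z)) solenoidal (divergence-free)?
No, ∇·F = -2*y - 4*exp(x) - 2*cos(x) + 2*exp(-z)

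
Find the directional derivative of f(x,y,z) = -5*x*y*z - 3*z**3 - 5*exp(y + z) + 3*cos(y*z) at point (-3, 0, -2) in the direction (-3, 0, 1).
sqrt(10)*(-36*exp(2) - 5)*exp(-2)/10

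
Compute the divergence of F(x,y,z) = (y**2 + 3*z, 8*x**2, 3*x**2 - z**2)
-2*z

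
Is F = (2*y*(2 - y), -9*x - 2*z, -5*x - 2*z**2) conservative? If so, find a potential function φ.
No, ∇×F = (2, 5, 4*y - 13) ≠ 0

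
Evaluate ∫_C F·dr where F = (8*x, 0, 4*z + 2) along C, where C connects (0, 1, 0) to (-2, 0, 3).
40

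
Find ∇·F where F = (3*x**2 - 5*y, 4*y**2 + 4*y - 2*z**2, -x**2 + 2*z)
6*x + 8*y + 6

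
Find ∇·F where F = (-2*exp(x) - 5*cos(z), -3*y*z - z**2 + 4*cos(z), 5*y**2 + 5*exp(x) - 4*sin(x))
-3*z - 2*exp(x)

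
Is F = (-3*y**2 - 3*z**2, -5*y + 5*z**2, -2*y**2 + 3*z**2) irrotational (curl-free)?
No, ∇×F = (-4*y - 10*z, -6*z, 6*y)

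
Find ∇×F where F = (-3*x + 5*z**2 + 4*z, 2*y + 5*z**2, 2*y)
(2 - 10*z, 10*z + 4, 0)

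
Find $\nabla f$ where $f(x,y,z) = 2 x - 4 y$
(2, -4, 0)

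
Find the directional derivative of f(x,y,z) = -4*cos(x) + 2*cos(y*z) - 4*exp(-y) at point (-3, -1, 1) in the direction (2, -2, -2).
-4*sqrt(3)*(sin(3) + E)/3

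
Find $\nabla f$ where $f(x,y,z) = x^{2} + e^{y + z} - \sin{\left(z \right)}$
(2*x, exp(y + z), exp(y + z) - cos(z))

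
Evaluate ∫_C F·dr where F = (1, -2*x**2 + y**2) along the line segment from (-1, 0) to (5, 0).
6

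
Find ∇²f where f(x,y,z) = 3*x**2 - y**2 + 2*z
4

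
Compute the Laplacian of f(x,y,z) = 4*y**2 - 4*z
8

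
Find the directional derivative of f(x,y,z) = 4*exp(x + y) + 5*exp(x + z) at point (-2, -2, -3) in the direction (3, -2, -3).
2*sqrt(22)*exp(-4)/11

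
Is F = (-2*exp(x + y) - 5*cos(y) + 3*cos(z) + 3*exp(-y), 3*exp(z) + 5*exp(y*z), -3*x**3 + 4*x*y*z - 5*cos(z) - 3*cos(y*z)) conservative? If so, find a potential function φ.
No, ∇×F = (4*x*z - 5*y*exp(y*z) + 3*z*sin(y*z) - 3*exp(z), 9*x**2 - 4*y*z - 3*sin(z), 2*exp(x + y) - 5*sin(y) + 3*exp(-y)) ≠ 0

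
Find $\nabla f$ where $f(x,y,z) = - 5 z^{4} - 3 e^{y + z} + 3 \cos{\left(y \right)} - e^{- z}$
(0, -3*exp(y + z) - 3*sin(y), -20*z**3 - 3*exp(y + z) + exp(-z))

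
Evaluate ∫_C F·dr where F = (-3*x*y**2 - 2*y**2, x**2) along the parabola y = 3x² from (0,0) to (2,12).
-1896/5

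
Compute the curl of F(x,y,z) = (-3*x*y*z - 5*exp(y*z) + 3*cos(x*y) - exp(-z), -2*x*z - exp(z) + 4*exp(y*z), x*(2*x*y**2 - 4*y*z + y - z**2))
(x*(4*x*y - 4*z + 1) + 2*x - 4*y*exp(y*z) + exp(z), -4*x*y**2 - 3*x*y + 4*y*z - 5*y*exp(y*z) - y + z**2 + exp(-z), 3*x*z + 3*x*sin(x*y) + 5*z*exp(y*z) - 2*z)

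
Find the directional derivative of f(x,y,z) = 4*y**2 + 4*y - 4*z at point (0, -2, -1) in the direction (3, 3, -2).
-14*sqrt(22)/11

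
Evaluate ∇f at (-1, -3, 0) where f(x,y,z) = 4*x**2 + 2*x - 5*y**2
(-6, 30, 0)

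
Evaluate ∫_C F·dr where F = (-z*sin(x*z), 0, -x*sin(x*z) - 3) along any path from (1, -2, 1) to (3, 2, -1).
cos(3) - cos(1) + 6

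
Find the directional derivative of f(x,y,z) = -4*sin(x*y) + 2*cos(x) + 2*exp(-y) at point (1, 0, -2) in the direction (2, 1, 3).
-sqrt(14)*(2*sin(1) + 3)/7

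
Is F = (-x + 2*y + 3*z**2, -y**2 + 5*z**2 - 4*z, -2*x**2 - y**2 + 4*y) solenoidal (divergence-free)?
No, ∇·F = -2*y - 1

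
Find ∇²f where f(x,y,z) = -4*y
0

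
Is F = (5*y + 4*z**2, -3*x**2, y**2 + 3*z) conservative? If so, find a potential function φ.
No, ∇×F = (2*y, 8*z, -6*x - 5) ≠ 0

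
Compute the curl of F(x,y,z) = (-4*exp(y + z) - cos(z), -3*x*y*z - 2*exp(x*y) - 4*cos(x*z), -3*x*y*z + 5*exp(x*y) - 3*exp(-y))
((x*(3*y - 3*z + 5*exp(x*y) - 4*sin(x*z))*exp(y) + 3)*exp(-y), 3*y*z - 5*y*exp(x*y) - 4*exp(y + z) + sin(z), -3*y*z - 2*y*exp(x*y) + 4*z*sin(x*z) + 4*exp(y + z))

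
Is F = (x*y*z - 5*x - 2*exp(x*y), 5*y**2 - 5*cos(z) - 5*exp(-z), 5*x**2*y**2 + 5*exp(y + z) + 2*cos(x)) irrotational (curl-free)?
No, ∇×F = (5*((2*x**2*y + exp(y + z) - sin(z))*exp(z) - 1)*exp(-z), -10*x*y**2 + x*y + 2*sin(x), x*(-z + 2*exp(x*y)))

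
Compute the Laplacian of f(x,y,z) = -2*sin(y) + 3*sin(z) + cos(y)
2*sin(y) - 3*sin(z) - cos(y)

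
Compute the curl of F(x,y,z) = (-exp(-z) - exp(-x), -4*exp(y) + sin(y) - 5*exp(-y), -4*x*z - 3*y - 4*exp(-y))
(-3 + 4*exp(-y), 4*z + exp(-z), 0)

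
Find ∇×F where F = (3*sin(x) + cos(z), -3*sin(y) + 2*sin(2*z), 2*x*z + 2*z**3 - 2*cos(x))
(-4*cos(2*z), -2*z - 2*sin(x) - sin(z), 0)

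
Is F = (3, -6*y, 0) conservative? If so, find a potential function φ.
Yes, F is conservative. φ = 3*x - 3*y**2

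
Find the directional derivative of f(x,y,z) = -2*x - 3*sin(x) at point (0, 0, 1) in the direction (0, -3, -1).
0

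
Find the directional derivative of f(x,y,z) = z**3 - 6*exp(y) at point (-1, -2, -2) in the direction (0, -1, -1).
sqrt(2)*(3 - 6*exp(2))*exp(-2)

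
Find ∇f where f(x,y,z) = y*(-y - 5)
(0, -2*y - 5, 0)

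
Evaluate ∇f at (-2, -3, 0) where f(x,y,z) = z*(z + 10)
(0, 0, 10)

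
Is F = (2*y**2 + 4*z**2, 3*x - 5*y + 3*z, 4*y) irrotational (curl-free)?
No, ∇×F = (1, 8*z, 3 - 4*y)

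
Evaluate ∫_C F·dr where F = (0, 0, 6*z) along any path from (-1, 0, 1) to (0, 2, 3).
24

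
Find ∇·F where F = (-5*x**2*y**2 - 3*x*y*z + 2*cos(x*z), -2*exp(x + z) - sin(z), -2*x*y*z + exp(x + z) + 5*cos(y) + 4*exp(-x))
-10*x*y**2 - 2*x*y - 3*y*z - 2*z*sin(x*z) + exp(x + z)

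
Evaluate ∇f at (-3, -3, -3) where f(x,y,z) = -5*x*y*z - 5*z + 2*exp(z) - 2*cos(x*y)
(-45 - 6*sin(9), -45 - 6*sin(9), -50 + 2*exp(-3))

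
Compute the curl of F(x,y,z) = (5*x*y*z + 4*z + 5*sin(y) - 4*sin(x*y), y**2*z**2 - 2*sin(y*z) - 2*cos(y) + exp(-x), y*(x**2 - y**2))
(x**2 - 2*y**2*z - 3*y**2 + 2*y*cos(y*z), 3*x*y + 4, -5*x*z + 4*x*cos(x*y) - 5*cos(y) - exp(-x))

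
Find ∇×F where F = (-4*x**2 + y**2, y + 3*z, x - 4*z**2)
(-3, -1, -2*y)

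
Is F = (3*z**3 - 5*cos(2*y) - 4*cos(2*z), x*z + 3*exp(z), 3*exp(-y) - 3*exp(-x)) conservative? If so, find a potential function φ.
No, ∇×F = (-x - 3*exp(z) - 3*exp(-y), 9*z**2 + 8*sin(2*z) - 3*exp(-x), z - 10*sin(2*y)) ≠ 0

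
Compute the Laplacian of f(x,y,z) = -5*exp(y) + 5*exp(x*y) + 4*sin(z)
5*x**2*exp(x*y) + 5*y**2*exp(x*y) - 5*exp(y) - 4*sin(z)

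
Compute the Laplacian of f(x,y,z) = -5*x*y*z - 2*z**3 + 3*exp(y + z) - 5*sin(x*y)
5*x**2*sin(x*y) + 5*y**2*sin(x*y) - 12*z + 6*exp(y + z)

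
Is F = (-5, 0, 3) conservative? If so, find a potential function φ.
Yes, F is conservative. φ = -5*x + 3*z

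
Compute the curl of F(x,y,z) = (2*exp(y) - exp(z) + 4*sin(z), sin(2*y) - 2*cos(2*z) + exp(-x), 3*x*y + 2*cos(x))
(3*x - 4*sin(2*z), -3*y - exp(z) + 2*sin(x) + 4*cos(z), -2*exp(y) - exp(-x))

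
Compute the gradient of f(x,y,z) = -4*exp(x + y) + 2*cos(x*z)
(-2*z*sin(x*z) - 4*exp(x + y), -4*exp(x + y), -2*x*sin(x*z))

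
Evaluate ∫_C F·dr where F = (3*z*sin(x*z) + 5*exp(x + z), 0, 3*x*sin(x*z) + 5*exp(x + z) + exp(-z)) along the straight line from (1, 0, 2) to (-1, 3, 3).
-5*exp(3) + 3*cos(2) - exp(-3) + exp(-2) - 3*cos(3) + 5*exp(2)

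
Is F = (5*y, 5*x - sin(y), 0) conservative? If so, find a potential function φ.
Yes, F is conservative. φ = 5*x*y + cos(y)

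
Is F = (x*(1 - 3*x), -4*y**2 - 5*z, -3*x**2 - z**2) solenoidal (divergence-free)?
No, ∇·F = -6*x - 8*y - 2*z + 1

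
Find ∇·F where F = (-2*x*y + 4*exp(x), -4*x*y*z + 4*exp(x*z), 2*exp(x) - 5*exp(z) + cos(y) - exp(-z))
-4*x*z - 2*y + 4*exp(x) - 5*exp(z) + exp(-z)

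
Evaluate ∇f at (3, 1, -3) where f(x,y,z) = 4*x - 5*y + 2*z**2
(4, -5, -12)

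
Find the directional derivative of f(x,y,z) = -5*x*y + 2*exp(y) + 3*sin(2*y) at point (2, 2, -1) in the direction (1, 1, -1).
2*sqrt(3)*(-10 + 3*cos(4) + exp(2))/3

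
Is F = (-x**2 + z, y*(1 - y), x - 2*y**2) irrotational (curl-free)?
No, ∇×F = (-4*y, 0, 0)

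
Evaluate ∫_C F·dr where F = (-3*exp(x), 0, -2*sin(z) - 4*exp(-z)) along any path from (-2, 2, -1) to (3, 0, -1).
3*(1 - exp(5))*exp(-2)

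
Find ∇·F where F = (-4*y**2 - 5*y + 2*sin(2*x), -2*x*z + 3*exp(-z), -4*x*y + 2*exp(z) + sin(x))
2*exp(z) + 4*cos(2*x)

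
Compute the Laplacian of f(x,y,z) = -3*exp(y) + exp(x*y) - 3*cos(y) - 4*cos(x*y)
x**2*exp(x*y) + 4*x**2*cos(x*y) + y**2*(exp(x*y) + 4*cos(x*y)) - 3*exp(y) + 3*cos(y)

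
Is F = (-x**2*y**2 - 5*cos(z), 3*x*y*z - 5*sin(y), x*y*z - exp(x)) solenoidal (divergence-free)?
No, ∇·F = -2*x*y**2 + x*y + 3*x*z - 5*cos(y)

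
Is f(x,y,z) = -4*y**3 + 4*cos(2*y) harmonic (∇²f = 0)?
No, ∇²f = -24*y - 16*cos(2*y)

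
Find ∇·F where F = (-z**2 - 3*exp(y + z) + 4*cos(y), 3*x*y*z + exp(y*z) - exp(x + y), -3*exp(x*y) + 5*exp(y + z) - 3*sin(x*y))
3*x*z + z*exp(y*z) - exp(x + y) + 5*exp(y + z)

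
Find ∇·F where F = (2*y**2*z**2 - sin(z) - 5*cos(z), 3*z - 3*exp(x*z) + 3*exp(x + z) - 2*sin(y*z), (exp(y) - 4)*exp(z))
-2*z*cos(y*z) + (exp(y) - 4)*exp(z)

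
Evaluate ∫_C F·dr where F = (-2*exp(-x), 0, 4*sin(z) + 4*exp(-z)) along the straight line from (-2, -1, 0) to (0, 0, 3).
-2*exp(2) - 4*exp(-3) - 4*cos(3) + 10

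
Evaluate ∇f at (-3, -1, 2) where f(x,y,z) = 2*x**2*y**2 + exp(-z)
(-12, -36, -exp(-2))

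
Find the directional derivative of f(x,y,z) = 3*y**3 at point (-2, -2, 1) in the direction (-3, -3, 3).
-12*sqrt(3)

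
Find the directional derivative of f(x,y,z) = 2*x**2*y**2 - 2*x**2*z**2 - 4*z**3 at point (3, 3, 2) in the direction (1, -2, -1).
-6*sqrt(6)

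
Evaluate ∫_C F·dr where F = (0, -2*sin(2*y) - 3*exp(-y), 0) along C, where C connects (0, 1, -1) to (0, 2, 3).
-3*exp(-1) + cos(4) + 3*exp(-2) - cos(2)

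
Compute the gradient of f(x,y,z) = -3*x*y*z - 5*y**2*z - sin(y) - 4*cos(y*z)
(-3*y*z, -3*x*z - 10*y*z + 4*z*sin(y*z) - cos(y), y*(-3*x - 5*y + 4*sin(y*z)))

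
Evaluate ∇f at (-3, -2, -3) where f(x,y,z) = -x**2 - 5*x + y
(1, 1, 0)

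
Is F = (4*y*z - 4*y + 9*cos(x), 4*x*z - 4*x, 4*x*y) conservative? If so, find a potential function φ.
Yes, F is conservative. φ = 4*x*y*z - 4*x*y + 9*sin(x)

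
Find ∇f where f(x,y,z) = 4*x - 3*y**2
(4, -6*y, 0)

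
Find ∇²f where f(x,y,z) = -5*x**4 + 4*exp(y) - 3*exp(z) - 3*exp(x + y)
-60*x**2 + 4*exp(y) - 3*exp(z) - 6*exp(x + y)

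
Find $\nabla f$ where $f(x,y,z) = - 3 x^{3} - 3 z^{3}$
(-9*x**2, 0, -9*z**2)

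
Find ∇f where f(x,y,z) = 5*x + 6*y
(5, 6, 0)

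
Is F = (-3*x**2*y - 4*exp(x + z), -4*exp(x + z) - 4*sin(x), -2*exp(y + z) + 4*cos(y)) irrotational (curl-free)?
No, ∇×F = (4*exp(x + z) - 2*exp(y + z) - 4*sin(y), -4*exp(x + z), 3*x**2 - 4*exp(x + z) - 4*cos(x))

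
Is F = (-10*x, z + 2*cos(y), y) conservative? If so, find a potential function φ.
Yes, F is conservative. φ = -5*x**2 + y*z + 2*sin(y)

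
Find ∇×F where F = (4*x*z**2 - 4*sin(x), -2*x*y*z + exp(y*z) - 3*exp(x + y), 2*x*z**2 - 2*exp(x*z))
(y*(2*x - exp(y*z)), 2*z*(4*x - z + exp(x*z)), -2*y*z - 3*exp(x + y))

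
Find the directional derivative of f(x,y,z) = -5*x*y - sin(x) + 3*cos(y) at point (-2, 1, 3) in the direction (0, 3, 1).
sqrt(10)*(3 - 9*sin(1)/10)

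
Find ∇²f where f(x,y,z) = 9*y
0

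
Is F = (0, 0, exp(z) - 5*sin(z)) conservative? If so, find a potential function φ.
Yes, F is conservative. φ = exp(z) + 5*cos(z)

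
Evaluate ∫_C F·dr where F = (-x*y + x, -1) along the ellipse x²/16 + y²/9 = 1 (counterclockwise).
0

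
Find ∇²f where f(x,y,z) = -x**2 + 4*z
-2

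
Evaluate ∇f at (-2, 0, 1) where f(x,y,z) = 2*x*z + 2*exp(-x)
(2 - 2*exp(2), 0, -4)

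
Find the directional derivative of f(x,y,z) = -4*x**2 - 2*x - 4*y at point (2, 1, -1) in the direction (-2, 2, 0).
7*sqrt(2)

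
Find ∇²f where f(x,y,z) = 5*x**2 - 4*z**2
2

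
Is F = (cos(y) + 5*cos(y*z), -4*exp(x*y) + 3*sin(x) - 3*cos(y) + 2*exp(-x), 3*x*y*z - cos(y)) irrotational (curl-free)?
No, ∇×F = (3*x*z + sin(y), -y*(3*z + 5*sin(y*z)), -4*y*exp(x*y) + 5*z*sin(y*z) + sin(y) + 3*cos(x) - 2*exp(-x))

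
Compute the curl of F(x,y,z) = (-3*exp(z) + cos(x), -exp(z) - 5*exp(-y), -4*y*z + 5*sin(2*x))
(-4*z + exp(z), -3*exp(z) - 10*cos(2*x), 0)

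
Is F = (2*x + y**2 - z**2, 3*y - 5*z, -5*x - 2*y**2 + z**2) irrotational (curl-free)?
No, ∇×F = (5 - 4*y, 5 - 2*z, -2*y)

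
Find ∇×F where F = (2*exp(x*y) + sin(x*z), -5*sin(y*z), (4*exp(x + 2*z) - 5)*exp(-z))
(5*y*cos(y*z), x*cos(x*z) - 4*exp(x + z), -2*x*exp(x*y))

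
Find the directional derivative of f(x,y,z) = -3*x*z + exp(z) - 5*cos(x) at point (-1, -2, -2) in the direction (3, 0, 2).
sqrt(13)*(-15*exp(2)*sin(1) + 2 + 24*exp(2))*exp(-2)/13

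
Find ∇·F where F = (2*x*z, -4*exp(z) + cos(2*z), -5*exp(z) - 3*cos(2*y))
2*z - 5*exp(z)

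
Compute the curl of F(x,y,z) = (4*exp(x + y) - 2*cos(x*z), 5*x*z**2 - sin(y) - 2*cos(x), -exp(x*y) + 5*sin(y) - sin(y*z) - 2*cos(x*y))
(-10*x*z - x*exp(x*y) + 2*x*sin(x*y) - z*cos(y*z) + 5*cos(y), 2*x*sin(x*z) + y*exp(x*y) - 2*y*sin(x*y), 5*z**2 - 4*exp(x + y) + 2*sin(x))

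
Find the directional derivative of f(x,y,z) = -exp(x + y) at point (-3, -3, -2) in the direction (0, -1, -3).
sqrt(10)*exp(-6)/10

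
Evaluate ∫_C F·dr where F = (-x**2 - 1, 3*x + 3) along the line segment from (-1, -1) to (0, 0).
1/6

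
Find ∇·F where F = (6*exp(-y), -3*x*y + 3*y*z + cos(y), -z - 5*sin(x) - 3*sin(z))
-3*x + 3*z - sin(y) - 3*cos(z) - 1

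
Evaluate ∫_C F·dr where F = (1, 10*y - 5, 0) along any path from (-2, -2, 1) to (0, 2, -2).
-18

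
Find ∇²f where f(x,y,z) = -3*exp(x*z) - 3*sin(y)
-3*x**2*exp(x*z) - 3*z**2*exp(x*z) + 3*sin(y)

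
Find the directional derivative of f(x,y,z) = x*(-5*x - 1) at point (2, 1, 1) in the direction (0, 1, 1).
0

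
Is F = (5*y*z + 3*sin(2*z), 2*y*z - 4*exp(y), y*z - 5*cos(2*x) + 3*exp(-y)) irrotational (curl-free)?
No, ∇×F = (-2*y + z - 3*exp(-y), 5*y - 10*sin(2*x) + 6*cos(2*z), -5*z)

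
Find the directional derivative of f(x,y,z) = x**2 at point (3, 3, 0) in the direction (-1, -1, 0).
-3*sqrt(2)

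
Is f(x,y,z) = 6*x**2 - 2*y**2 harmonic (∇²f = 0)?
No, ∇²f = 8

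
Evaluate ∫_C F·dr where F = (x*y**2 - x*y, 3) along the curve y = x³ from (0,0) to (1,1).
117/40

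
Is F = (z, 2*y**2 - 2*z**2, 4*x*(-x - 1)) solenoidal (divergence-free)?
No, ∇·F = 4*y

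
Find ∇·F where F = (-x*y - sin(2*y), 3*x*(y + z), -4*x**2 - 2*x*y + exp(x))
3*x - y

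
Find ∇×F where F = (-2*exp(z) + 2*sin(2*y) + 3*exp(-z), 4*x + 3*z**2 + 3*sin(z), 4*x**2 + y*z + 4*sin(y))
(-5*z + 4*cos(y) - 3*cos(z), -8*x + sinh(z) - 5*cosh(z), 8*sin(y)**2)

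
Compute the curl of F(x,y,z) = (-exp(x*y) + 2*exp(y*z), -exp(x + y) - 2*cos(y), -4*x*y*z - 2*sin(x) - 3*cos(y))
(-4*x*z + 3*sin(y), 4*y*z + 2*y*exp(y*z) + 2*cos(x), x*exp(x*y) - 2*z*exp(y*z) - exp(x + y))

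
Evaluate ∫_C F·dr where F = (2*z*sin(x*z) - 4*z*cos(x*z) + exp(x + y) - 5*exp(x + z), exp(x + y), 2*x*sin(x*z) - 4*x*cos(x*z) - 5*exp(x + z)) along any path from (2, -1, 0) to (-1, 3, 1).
-3 - E - 2*cos(1) + 4*sin(1) + 6*exp(2)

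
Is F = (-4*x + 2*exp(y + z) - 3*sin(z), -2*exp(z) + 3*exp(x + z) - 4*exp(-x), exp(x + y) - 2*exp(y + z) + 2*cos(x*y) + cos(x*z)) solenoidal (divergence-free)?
No, ∇·F = -x*sin(x*z) - 2*exp(y + z) - 4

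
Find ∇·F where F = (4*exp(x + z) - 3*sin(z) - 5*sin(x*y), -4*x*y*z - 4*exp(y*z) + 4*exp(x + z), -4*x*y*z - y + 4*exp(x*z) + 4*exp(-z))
-4*x*y - 4*x*z + 4*x*exp(x*z) - 5*y*cos(x*y) - 4*z*exp(y*z) + 4*exp(x + z) - 4*exp(-z)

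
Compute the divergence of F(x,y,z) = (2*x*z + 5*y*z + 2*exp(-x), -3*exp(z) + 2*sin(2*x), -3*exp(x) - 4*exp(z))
2*z - 4*exp(z) - 2*exp(-x)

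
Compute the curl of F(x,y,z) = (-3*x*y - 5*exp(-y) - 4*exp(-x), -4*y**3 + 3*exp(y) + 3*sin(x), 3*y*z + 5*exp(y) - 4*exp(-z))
(3*z + 5*exp(y), 0, 3*x + 3*cos(x) - 5*exp(-y))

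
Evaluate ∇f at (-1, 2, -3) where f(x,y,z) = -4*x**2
(8, 0, 0)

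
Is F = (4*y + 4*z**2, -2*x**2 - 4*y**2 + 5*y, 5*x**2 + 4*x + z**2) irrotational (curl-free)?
No, ∇×F = (0, -10*x + 8*z - 4, -4*x - 4)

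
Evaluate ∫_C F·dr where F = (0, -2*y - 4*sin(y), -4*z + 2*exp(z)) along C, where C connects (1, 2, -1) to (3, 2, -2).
-6 - 2*exp(-1) + 2*exp(-2)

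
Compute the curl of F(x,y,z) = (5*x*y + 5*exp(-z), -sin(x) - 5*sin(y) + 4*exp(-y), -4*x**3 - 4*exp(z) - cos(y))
(sin(y), 12*x**2 - 5*exp(-z), -5*x - cos(x))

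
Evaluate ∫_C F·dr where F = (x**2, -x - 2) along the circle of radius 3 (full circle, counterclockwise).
-9*pi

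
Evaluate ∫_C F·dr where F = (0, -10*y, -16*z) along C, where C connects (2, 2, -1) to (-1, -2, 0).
8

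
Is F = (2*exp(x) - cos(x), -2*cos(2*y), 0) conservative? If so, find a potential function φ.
Yes, F is conservative. φ = 2*exp(x) - sin(x) - sin(2*y)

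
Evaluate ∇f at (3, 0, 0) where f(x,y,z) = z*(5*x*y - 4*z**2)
(0, 0, 0)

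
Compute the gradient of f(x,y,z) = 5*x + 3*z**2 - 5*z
(5, 0, 6*z - 5)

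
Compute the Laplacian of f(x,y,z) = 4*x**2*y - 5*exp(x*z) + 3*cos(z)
-5*x**2*exp(x*z) + 8*y - 5*z**2*exp(x*z) - 3*cos(z)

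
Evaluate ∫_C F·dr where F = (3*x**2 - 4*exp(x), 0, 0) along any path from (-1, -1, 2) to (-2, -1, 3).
-7 - 4*exp(-2) + 4*exp(-1)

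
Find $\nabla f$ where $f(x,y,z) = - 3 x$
(-3, 0, 0)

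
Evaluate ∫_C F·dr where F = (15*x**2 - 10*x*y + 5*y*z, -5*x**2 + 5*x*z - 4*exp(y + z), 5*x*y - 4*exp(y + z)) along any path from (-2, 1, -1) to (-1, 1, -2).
54 - 4*exp(-1)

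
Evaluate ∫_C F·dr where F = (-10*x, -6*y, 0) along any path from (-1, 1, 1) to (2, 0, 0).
-12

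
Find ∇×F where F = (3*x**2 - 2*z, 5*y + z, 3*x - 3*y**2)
(-6*y - 1, -5, 0)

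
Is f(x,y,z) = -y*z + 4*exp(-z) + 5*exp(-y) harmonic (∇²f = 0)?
No, ∇²f = 4*exp(-z) + 5*exp(-y)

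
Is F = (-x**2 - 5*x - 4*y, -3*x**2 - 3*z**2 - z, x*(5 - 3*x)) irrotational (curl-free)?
No, ∇×F = (6*z + 1, 6*x - 5, 4 - 6*x)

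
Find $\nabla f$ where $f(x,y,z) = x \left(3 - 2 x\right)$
(3 - 4*x, 0, 0)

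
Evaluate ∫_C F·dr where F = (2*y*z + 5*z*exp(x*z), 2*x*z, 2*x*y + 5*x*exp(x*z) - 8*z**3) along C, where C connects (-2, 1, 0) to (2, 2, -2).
-53 + 5*exp(-4)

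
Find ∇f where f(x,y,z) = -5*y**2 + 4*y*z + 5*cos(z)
(0, -10*y + 4*z, 4*y - 5*sin(z))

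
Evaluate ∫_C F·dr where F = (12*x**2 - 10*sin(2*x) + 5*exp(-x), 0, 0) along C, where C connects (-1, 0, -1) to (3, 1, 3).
-5*exp(-3) - 5*cos(2) + 5*cos(6) + 5*E + 112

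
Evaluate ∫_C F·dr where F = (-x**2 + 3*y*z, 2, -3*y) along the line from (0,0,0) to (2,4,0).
16/3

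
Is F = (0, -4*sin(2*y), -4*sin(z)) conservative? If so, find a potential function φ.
Yes, F is conservative. φ = 2*cos(2*y) + 4*cos(z)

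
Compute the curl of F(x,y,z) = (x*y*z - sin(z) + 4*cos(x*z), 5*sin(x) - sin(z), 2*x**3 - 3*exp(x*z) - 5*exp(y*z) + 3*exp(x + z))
(-5*z*exp(y*z) + cos(z), -6*x**2 + x*y - 4*x*sin(x*z) + 3*z*exp(x*z) - 3*exp(x + z) - cos(z), -x*z + 5*cos(x))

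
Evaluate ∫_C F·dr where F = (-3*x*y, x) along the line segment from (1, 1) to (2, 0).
-7/2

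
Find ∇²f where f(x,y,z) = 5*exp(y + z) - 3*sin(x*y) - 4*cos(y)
3*x**2*sin(x*y) + 3*y**2*sin(x*y) + 10*exp(y + z) + 4*cos(y)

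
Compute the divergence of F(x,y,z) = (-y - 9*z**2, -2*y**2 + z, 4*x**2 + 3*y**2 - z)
-4*y - 1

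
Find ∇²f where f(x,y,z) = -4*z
0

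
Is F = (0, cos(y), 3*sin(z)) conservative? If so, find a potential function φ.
Yes, F is conservative. φ = sin(y) - 3*cos(z)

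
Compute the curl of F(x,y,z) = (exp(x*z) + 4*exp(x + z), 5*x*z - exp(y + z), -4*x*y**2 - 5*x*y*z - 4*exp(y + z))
(-8*x*y - 5*x*z - 5*x - 3*exp(y + z), x*exp(x*z) + 4*y**2 + 5*y*z + 4*exp(x + z), 5*z)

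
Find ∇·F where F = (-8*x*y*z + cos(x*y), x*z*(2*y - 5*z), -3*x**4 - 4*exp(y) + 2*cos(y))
2*x*z - 8*y*z - y*sin(x*y)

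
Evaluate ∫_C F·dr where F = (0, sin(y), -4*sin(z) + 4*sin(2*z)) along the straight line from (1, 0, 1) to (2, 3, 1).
1 - cos(3)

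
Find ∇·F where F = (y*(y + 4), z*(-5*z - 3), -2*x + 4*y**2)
0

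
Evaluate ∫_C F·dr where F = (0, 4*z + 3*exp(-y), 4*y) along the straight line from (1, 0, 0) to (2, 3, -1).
-9 - 3*exp(-3)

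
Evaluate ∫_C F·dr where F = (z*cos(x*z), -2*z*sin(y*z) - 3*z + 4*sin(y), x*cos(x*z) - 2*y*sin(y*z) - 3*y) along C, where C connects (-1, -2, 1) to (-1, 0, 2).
-8 - sin(2) + 2*cos(2) + sin(1)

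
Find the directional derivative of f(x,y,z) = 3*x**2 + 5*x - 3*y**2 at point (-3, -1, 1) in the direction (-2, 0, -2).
13*sqrt(2)/2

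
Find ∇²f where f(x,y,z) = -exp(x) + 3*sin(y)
-exp(x) - 3*sin(y)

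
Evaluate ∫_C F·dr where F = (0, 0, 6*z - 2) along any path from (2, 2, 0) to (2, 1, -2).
16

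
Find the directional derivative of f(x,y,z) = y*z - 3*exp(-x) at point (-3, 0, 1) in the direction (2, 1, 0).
sqrt(5)*(1 + 6*exp(3))/5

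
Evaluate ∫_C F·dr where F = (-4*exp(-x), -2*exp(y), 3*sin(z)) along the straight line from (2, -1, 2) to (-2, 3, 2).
2*((2 - E)*exp(4) - 2 + E)*exp(-2)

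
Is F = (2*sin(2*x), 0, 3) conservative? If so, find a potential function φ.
Yes, F is conservative. φ = 3*z - cos(2*x)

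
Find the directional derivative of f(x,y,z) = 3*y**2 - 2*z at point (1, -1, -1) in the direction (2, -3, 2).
14*sqrt(17)/17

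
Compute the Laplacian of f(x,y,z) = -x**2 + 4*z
-2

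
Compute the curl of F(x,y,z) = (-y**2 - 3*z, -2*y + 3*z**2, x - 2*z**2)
(-6*z, -4, 2*y)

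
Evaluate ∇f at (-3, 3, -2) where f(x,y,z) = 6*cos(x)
(6*sin(3), 0, 0)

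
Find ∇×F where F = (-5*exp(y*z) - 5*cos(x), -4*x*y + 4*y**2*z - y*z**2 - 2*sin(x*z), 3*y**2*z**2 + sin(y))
(2*x*cos(x*z) - 4*y**2 + 6*y*z**2 + 2*y*z + cos(y), -5*y*exp(y*z), -4*y + 5*z*exp(y*z) - 2*z*cos(x*z))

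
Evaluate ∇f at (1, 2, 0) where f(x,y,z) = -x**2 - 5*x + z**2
(-7, 0, 0)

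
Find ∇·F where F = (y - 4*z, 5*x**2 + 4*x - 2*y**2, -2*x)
-4*y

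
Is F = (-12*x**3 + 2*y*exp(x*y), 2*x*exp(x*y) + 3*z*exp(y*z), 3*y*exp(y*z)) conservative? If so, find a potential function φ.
Yes, F is conservative. φ = -3*x**4 + 2*exp(x*y) + 3*exp(y*z)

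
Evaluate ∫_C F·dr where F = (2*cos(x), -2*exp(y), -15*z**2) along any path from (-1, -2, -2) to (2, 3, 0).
2*((-exp(3) - 20 + sin(1) + sin(2))*exp(2) + 1)*exp(-2)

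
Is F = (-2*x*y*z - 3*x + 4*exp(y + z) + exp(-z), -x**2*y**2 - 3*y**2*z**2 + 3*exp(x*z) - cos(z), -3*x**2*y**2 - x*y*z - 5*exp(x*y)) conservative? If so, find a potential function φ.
No, ∇×F = (-6*x**2*y - x*z - 5*x*exp(x*y) - 3*x*exp(x*z) + 6*y**2*z - sin(z), 6*x*y**2 - 2*x*y + y*z + 5*y*exp(x*y) + 4*exp(y + z) - exp(-z), -2*x*y**2 + 2*x*z + 3*z*exp(x*z) - 4*exp(y + z)) ≠ 0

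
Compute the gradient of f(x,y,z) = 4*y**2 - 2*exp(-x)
(2*exp(-x), 8*y, 0)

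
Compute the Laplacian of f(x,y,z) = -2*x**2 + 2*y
-4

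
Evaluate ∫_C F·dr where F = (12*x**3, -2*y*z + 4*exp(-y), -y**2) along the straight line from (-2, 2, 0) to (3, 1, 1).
-4*exp(-1) + 4*exp(-2) + 194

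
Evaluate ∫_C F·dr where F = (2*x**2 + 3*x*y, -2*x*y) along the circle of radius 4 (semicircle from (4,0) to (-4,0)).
-512/3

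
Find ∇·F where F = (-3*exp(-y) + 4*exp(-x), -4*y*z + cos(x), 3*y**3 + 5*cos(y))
-4*z - 4*exp(-x)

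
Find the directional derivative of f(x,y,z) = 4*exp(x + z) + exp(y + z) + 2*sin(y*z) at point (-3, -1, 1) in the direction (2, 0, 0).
4*exp(-2)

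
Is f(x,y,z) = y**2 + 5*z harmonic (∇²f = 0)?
No, ∇²f = 2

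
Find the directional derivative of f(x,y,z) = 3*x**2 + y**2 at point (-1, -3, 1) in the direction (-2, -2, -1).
8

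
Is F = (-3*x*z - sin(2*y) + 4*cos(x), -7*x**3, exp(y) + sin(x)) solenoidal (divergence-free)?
No, ∇·F = -3*z - 4*sin(x)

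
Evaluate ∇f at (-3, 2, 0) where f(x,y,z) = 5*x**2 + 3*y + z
(-30, 3, 1)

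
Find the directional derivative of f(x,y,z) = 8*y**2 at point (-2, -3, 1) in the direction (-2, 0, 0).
0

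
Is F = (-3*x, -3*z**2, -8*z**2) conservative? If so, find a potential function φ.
No, ∇×F = (6*z, 0, 0) ≠ 0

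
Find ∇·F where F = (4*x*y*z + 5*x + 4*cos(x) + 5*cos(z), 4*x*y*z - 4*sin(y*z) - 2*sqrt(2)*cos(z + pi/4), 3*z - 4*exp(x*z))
4*x*z - 4*x*exp(x*z) + 4*y*z - 4*z*cos(y*z) - 4*sin(x) + 8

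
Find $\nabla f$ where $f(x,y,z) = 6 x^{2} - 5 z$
(12*x, 0, -5)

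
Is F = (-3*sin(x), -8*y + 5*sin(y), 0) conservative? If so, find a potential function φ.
Yes, F is conservative. φ = -4*y**2 + 3*cos(x) - 5*cos(y)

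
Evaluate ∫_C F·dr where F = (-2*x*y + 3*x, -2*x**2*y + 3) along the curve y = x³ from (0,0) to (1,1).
67/20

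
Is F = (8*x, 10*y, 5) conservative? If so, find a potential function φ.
Yes, F is conservative. φ = 4*x**2 + 5*y**2 + 5*z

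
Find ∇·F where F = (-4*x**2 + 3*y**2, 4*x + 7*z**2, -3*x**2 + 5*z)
5 - 8*x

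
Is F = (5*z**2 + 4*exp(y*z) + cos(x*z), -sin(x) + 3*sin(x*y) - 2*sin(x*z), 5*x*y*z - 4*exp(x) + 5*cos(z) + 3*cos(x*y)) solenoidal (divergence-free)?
No, ∇·F = 5*x*y + 3*x*cos(x*y) - z*sin(x*z) - 5*sin(z)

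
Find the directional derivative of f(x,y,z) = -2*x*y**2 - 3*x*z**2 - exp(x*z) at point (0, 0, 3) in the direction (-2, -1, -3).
30*sqrt(14)/7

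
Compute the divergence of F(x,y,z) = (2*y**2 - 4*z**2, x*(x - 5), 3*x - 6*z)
-6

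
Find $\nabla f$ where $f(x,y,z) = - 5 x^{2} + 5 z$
(-10*x, 0, 5)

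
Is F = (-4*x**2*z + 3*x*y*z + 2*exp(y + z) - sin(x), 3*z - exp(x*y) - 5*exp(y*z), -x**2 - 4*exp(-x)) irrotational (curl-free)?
No, ∇×F = (5*y*exp(y*z) - 3, -4*x**2 + 3*x*y + 2*x + 2*exp(y + z) - 4*exp(-x), -3*x*z - y*exp(x*y) - 2*exp(y + z))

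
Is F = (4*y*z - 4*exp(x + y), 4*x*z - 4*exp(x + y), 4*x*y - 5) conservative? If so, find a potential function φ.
Yes, F is conservative. φ = 4*x*y*z - 5*z - 4*exp(x + y)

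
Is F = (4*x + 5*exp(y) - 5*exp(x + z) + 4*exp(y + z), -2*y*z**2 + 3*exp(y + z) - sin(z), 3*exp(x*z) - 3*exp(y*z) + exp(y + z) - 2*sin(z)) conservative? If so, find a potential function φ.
No, ∇×F = (4*y*z - 3*z*exp(y*z) - 2*exp(y + z) + cos(z), -3*z*exp(x*z) - 5*exp(x + z) + 4*exp(y + z), (-4*exp(z) - 5)*exp(y)) ≠ 0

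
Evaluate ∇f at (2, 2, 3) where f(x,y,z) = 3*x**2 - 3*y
(12, -3, 0)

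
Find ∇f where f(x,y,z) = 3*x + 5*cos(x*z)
(-5*z*sin(x*z) + 3, 0, -5*x*sin(x*z))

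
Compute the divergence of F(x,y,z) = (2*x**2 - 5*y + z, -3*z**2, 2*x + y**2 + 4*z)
4*x + 4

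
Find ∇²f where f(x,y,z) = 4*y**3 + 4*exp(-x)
24*y + 4*exp(-x)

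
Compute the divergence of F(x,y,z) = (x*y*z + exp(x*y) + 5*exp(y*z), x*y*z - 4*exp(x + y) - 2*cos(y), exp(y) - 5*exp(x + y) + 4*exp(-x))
x*z + y*z + y*exp(x*y) - 4*exp(x + y) + 2*sin(y)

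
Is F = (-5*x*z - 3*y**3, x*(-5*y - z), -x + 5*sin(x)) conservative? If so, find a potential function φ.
No, ∇×F = (x, -5*x - 5*cos(x) + 1, 9*y**2 - 5*y - z) ≠ 0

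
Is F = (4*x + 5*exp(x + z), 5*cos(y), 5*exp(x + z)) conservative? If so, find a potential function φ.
Yes, F is conservative. φ = 2*x**2 + 5*exp(x + z) + 5*sin(y)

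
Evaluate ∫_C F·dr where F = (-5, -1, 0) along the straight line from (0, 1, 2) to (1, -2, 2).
-2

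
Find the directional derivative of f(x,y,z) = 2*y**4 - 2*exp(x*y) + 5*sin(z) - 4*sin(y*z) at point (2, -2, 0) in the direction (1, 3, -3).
sqrt(19)*(-231*exp(4) - 8)*exp(-4)/19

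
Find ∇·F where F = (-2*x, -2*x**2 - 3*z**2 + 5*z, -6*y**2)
-2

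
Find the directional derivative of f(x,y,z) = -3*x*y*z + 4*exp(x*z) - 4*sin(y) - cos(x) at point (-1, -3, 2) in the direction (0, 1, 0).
6 - 4*cos(3)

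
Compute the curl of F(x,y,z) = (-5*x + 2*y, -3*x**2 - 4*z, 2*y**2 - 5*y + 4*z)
(4*y - 1, 0, -6*x - 2)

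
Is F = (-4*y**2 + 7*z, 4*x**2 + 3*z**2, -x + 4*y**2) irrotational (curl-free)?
No, ∇×F = (8*y - 6*z, 8, 8*x + 8*y)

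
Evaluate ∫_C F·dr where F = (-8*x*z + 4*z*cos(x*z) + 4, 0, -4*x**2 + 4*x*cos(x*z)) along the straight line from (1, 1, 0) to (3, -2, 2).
-64 + 4*sin(6)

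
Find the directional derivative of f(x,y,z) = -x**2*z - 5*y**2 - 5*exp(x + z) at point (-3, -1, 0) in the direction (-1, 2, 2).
2/3 - 5*exp(-3)/3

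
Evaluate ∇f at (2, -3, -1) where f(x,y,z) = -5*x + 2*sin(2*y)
(-5, 4*cos(6), 0)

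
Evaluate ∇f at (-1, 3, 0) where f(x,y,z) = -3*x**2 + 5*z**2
(6, 0, 0)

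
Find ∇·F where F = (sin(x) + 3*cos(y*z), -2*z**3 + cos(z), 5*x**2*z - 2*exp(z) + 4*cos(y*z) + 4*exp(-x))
5*x**2 - 4*y*sin(y*z) - 2*exp(z) + cos(x)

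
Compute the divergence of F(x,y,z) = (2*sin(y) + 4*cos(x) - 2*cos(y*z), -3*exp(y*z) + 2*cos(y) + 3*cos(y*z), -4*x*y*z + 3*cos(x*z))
-4*x*y - 3*x*sin(x*z) - 3*z*exp(y*z) - 3*z*sin(y*z) - 4*sin(x) - 2*sin(y)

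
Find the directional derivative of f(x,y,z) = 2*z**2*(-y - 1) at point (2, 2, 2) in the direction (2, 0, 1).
-24*sqrt(5)/5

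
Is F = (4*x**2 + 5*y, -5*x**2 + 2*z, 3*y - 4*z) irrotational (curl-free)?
No, ∇×F = (1, 0, -10*x - 5)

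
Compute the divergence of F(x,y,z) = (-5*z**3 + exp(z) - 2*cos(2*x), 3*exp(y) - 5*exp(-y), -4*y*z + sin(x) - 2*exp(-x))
-4*y + 3*exp(y) + 4*sin(2*x) + 5*exp(-y)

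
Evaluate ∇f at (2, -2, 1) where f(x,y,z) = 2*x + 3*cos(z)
(2, 0, -3*sin(1))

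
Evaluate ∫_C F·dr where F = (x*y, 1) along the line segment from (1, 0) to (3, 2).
20/3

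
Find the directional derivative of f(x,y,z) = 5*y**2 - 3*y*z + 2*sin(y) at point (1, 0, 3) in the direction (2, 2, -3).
-14*sqrt(17)/17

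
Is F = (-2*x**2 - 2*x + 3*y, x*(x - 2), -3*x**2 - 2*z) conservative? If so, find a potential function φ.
No, ∇×F = (0, 6*x, 2*x - 5) ≠ 0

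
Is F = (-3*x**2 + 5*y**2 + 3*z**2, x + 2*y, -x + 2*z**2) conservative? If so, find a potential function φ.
No, ∇×F = (0, 6*z + 1, 1 - 10*y) ≠ 0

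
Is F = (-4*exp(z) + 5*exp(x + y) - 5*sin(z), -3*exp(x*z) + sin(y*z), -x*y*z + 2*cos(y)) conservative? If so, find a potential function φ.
No, ∇×F = (-x*z + 3*x*exp(x*z) - y*cos(y*z) - 2*sin(y), y*z - 4*exp(z) - 5*cos(z), -3*z*exp(x*z) - 5*exp(x + y)) ≠ 0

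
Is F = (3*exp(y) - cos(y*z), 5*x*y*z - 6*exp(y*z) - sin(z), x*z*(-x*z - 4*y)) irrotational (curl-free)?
No, ∇×F = (-5*x*y - 4*x*z + 6*y*exp(y*z) + cos(z), 2*x*z**2 + 4*y*z + y*sin(y*z), 5*y*z - z*sin(y*z) - 3*exp(y))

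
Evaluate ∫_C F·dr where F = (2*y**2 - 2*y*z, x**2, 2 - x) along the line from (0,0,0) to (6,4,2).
78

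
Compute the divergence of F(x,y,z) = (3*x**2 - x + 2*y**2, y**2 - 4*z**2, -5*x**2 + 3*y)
6*x + 2*y - 1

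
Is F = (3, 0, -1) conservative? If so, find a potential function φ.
Yes, F is conservative. φ = 3*x - z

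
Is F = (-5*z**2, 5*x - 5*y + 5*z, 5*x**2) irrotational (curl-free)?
No, ∇×F = (-5, -10*x - 10*z, 5)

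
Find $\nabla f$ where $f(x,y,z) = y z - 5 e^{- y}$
(0, z + 5*exp(-y), y)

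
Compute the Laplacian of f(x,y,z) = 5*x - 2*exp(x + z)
-4*exp(x + z)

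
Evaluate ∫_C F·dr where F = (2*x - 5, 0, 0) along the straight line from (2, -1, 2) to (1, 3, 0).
2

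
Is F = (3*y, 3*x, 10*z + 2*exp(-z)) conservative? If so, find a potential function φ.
Yes, F is conservative. φ = 3*x*y + 5*z**2 - 2*exp(-z)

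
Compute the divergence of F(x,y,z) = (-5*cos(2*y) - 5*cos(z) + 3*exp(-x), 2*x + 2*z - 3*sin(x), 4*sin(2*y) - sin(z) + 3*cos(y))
-cos(z) - 3*exp(-x)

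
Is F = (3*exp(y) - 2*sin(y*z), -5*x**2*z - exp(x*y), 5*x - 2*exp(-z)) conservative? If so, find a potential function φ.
No, ∇×F = (5*x**2, -2*y*cos(y*z) - 5, -10*x*z - y*exp(x*y) + 2*z*cos(y*z) - 3*exp(y)) ≠ 0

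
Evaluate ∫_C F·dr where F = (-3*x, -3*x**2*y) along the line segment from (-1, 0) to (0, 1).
5/4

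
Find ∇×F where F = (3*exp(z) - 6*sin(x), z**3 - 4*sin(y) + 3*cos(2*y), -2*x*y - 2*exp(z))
(-2*x - 3*z**2, 2*y + 3*exp(z), 0)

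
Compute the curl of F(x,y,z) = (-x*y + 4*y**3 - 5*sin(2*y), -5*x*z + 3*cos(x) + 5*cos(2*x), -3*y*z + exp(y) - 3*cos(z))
(5*x - 3*z + exp(y), 0, x - 12*y**2 - 5*z - 3*sin(x) - 10*sin(2*x) + 10*cos(2*y))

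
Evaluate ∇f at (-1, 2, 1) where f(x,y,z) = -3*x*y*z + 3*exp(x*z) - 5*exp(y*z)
(-6 + 3*exp(-1), 3 - 5*exp(2), -10*exp(2) - 3*exp(-1) + 6)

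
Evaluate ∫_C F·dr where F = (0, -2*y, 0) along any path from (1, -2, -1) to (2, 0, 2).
4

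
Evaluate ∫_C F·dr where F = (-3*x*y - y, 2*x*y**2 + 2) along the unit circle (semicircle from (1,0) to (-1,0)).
3*pi/4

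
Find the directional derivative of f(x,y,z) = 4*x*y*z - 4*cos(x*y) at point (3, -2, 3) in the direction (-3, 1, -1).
sqrt(11)*(12 - 36*sin(6)/11)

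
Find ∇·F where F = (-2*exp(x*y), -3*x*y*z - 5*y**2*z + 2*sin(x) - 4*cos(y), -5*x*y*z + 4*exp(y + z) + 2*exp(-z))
-5*x*y - 3*x*z - 10*y*z - 2*y*exp(x*y) + 4*exp(y + z) + 4*sin(y) - 2*exp(-z)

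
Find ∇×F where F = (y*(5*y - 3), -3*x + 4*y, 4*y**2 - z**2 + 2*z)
(8*y, 0, -10*y)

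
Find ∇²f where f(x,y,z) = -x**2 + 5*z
-2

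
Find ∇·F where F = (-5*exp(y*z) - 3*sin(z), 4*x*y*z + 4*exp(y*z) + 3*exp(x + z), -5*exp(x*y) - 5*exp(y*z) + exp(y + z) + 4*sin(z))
4*x*z - 5*y*exp(y*z) + 4*z*exp(y*z) + exp(y + z) + 4*cos(z)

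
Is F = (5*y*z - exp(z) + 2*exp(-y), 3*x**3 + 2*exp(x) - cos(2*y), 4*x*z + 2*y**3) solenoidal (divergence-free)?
No, ∇·F = 4*x + 2*sin(2*y)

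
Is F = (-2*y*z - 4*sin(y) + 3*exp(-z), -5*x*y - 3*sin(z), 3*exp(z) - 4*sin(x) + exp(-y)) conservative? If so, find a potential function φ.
No, ∇×F = (3*cos(z) - exp(-y), -2*y + 4*cos(x) - 3*exp(-z), -5*y + 2*z + 4*cos(y)) ≠ 0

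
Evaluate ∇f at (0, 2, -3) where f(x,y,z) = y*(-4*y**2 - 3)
(0, -51, 0)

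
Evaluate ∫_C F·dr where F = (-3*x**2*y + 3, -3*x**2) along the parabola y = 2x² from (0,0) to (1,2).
-6/5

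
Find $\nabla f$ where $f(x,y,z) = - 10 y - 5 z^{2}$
(0, -10, -10*z)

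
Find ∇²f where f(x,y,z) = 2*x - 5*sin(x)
5*sin(x)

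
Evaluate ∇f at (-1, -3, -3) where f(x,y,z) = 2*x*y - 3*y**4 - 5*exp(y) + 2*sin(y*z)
(-6, -5*exp(-3) - 6*cos(9) + 322, -6*cos(9))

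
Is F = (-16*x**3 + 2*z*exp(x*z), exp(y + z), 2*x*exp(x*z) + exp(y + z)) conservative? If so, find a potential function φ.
Yes, F is conservative. φ = -4*x**4 + 2*exp(x*z) + exp(y + z)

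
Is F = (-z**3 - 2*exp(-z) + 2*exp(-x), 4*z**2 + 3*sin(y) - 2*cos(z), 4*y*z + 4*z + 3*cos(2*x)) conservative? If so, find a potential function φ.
No, ∇×F = (-4*z - 2*sin(z), -3*z**2 + 6*sin(2*x) + 2*exp(-z), 0) ≠ 0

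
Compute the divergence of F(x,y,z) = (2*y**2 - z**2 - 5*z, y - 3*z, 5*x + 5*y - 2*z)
-1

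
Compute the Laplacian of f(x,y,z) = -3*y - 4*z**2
-8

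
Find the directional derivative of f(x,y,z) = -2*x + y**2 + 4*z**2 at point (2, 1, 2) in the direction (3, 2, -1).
-9*sqrt(14)/7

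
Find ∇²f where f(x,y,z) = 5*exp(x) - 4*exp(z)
5*exp(x) - 4*exp(z)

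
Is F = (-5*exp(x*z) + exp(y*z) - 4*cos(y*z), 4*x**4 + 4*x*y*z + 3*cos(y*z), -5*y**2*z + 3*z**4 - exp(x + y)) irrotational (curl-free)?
No, ∇×F = (-4*x*y - 10*y*z + 3*y*sin(y*z) - exp(x + y), -5*x*exp(x*z) + y*exp(y*z) + 4*y*sin(y*z) + exp(x + y), 16*x**3 + 4*y*z - z*exp(y*z) - 4*z*sin(y*z))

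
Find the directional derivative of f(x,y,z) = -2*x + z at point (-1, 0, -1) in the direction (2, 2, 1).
-1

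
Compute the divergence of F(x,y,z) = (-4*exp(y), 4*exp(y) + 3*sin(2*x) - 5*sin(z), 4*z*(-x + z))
-4*x + 8*z + 4*exp(y)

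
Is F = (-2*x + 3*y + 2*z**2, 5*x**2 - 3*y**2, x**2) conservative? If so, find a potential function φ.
No, ∇×F = (0, -2*x + 4*z, 10*x - 3) ≠ 0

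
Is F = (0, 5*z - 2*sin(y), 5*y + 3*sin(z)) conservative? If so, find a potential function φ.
Yes, F is conservative. φ = 5*y*z + 2*cos(y) - 3*cos(z)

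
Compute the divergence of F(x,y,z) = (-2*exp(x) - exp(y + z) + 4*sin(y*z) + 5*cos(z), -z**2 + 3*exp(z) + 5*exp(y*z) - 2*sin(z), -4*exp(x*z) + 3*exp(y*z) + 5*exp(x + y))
-4*x*exp(x*z) + 3*y*exp(y*z) + 5*z*exp(y*z) - 2*exp(x)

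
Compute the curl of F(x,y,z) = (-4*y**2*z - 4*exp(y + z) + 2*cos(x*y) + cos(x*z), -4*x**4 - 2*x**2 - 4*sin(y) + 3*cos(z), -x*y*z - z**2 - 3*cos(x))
(-x*z + 3*sin(z), -x*sin(x*z) - 4*y**2 + y*z - 4*exp(y + z) - 3*sin(x), -16*x**3 + 2*x*sin(x*y) - 4*x + 8*y*z + 4*exp(y + z))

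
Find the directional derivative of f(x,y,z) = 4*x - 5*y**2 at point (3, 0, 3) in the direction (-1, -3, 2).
-2*sqrt(14)/7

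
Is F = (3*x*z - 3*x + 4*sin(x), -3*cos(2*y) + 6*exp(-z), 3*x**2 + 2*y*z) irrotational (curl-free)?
No, ∇×F = (2*z + 6*exp(-z), -3*x, 0)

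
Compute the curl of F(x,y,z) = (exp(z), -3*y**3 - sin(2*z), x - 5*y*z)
(-5*z + 2*cos(2*z), exp(z) - 1, 0)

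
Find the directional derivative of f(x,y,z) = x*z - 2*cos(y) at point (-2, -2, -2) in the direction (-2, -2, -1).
4*sin(2)/3 + 2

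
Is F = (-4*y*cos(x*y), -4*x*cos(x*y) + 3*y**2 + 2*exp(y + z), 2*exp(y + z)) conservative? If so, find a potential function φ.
Yes, F is conservative. φ = y**3 + 2*exp(y + z) - 4*sin(x*y)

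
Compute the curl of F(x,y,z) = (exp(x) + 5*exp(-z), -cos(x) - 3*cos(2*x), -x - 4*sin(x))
(0, 4*cos(x) + 1 - 5*exp(-z), (12*cos(x) + 1)*sin(x))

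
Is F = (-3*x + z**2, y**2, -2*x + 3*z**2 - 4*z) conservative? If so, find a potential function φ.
No, ∇×F = (0, 2*z + 2, 0) ≠ 0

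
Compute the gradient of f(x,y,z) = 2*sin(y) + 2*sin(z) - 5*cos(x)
(5*sin(x), 2*cos(y), 2*cos(z))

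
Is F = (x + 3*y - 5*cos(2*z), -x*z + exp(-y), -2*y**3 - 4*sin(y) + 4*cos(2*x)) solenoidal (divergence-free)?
No, ∇·F = 1 - exp(-y)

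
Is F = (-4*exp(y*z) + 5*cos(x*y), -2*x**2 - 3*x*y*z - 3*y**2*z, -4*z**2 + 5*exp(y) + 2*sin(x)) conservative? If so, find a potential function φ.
No, ∇×F = (3*x*y + 3*y**2 + 5*exp(y), -4*y*exp(y*z) - 2*cos(x), 5*x*sin(x*y) - 4*x - 3*y*z + 4*z*exp(y*z)) ≠ 0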